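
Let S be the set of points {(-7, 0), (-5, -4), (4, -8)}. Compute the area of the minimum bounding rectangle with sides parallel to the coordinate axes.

88

x ranges over [-7, 4], width 11.
y ranges over [-8, 0], height 8.
Area = 11 × 8 = 88.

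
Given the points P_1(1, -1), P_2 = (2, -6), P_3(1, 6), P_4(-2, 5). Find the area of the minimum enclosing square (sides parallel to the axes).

144

The bounding box has width 4 and height 12.
An axis-aligned square enclosing the set must have side ≥ max(width, height).
So the minimum side is max(4, 12) = 12.
Area = 12² = 144.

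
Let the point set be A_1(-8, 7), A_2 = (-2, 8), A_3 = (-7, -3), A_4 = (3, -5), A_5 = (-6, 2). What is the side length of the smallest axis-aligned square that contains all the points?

13

The bounding box has width 11 and height 13.
An axis-aligned square enclosing the set must have side ≥ max(width, height).
So the minimum side is max(11, 13) = 13.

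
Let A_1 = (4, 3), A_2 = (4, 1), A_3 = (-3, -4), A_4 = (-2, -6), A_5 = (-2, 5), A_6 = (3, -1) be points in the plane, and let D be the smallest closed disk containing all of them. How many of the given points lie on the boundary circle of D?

3

A smallest enclosing disk is always determined by at most three of the input points on its boundary.
The minimum enclosing circle is determined by three boundary points: A_1, A_4, A_5.
Their circumcentre is (-0.5, -0.5) with r² = 32.5.
The farthest remaining point A_2 is at distance² 22.5 ≤ 32.5.
The points at distance exactly r from the centre are A_1, A_4, A_5 — 3 points.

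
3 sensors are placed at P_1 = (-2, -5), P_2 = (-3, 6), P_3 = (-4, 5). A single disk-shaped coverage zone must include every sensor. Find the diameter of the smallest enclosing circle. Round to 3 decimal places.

11.045

Side lengths²: P_1P_2² = 122, P_1P_3² = 104, P_2P_3² = 2.
Since P_1P_2² = 122 ≥ 104 + 2 = 106, the angle opposite P_1P_2 is not acute, so the smallest enclosing circle has P_1P_2 as diameter.
Centre = midpoint of P_1P_2 = (-2.5, 0.5), r² = 122/4 = 30.5.
Diameter = 2r = 2√(30.5) ≈ 11.045.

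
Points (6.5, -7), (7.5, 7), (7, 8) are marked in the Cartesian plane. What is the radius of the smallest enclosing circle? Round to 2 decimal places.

Call the three points A, B, C in the order given.
Side lengths²: AB² = 197, AC² = 225.25, BC² = 1.25.
Since AC² = 225.25 ≥ 197 + 1.25 = 198.25, the angle opposite AC is not acute, so the smallest enclosing circle has AC as diameter.
Centre = midpoint of AC = (6.75, 0.5), r² = 225.25/4 = 56.3125.
r = √(56.3125) ≈ 7.50.

7.50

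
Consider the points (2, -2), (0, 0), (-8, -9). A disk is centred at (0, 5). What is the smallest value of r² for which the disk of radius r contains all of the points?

260

The required radius is the distance from (0, 5) to the farthest point.
Squared distances: 53, 25, 260.
Maximum is 260, attained at (-8, -9).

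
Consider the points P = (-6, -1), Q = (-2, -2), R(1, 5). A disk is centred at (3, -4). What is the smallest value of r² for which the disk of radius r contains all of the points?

The required radius is the distance from (3, -4) to the farthest point.
Squared distances: 90, 29, 85.
Maximum is 90, attained at P.

90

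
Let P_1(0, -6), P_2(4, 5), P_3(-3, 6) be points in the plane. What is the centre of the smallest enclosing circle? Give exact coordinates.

Side lengths²: P_1P_2² = 137, P_1P_3² = 153, P_2P_3² = 50.
Since P_1P_3² = 153 < 137 + 50 = 187, the triangle is acute, so the smallest enclosing circle is the circumcircle.
Circumcentre = (-13/54, 17/54), r² = 58225/1458.
Centre = (-13/54, 17/54).

(-13/54, 17/54)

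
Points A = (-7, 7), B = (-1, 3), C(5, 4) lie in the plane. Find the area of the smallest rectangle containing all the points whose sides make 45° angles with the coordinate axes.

In coordinates u = x + y, v = x − y the rectangle is axis-aligned; the map (x,y)→(u,v) scales areas by 2.
u-values: 0, 2, 9; range = 9 − 0 = 9.
v-values: -14, -4, 1; range = 1 − (-14) = 15.
Area = (9 × 15) / 2 = 67.5.

67.5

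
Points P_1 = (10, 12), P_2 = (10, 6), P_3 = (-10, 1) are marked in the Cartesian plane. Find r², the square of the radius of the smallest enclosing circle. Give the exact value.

130.25

Side lengths²: P_1P_2² = 36, P_1P_3² = 521, P_2P_3² = 425.
Since P_1P_3² = 521 ≥ 425 + 36 = 461, the angle opposite P_1P_3 is not acute, so the smallest enclosing circle has P_1P_3 as diameter.
Centre = midpoint of P_1P_3 = (0, 6.5), r² = 521/4 = 130.25.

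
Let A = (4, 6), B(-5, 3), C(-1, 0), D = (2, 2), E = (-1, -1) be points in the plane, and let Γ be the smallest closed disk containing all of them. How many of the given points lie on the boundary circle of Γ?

3

By Welzl's lemma the MEC is supported by two points (diametrically opposite) or three points (on a circumcircle).
The minimum enclosing circle is determined by three boundary points: A, B, E.
Their circumcentre is (-0.25, 3.75) with r² = 23.125.
The farthest remaining point C is at distance² 14.625 ≤ 23.125.
The points at distance exactly r from the centre are A, B, E — 3 points.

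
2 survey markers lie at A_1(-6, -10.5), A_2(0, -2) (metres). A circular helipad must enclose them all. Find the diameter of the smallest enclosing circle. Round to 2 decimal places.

10.40

The smallest circle enclosing two points has them as diameter endpoints.
Centre = midpoint = (-3, -6.25); r² = |A_1A_2|²/4 = 108.25/4 = 27.0625.
Diameter = 2r = 2√(27.0625) ≈ 10.40.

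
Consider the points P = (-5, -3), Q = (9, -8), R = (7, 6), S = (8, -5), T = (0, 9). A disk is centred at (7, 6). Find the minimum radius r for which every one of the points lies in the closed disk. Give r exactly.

15

The required radius is the distance from (7, 6) to the farthest point.
Squared distances: 225, 200, 0, 122, 58.
Maximum is 225, attained at P.
r = √225 = 15.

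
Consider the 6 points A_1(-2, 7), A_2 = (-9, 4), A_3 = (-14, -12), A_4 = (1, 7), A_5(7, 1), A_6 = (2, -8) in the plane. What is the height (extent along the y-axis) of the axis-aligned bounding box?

max y = 7, min y = -12, so height = 19.

19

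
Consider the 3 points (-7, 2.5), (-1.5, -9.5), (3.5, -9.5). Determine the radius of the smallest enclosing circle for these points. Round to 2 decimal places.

Call the three points A, B, C in the order given.
Side lengths²: AB² = 174.25, AC² = 254.25, BC² = 25.
Since AC² = 254.25 ≥ 174.25 + 25 = 199.25, the angle opposite AC is not acute, so the smallest enclosing circle has AC as diameter.
Centre = midpoint of AC = (-1.75, -3.5), r² = 254.25/4 = 63.5625.
r = √(63.5625) ≈ 7.97.

7.97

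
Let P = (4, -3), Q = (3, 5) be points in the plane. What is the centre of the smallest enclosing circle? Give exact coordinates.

The smallest circle enclosing two points has them as diameter endpoints.
Centre = midpoint = (3.5, 1); r² = |PQ|²/4 = 65/4 = 16.25.
Centre = (3.5, 1).

(3.5, 1)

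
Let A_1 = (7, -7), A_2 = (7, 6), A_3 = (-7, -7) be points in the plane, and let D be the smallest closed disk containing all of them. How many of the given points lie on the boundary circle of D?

Side lengths²: A_1A_2² = 169, A_1A_3² = 196, A_2A_3² = 365.
Since A_2A_3² = 365 ≥ 196 + 169 = 365, the angle opposite A_2A_3 is not acute, so the smallest enclosing circle has A_2A_3 as diameter.
Centre = midpoint of A_2A_3 = (0, -0.5), r² = 365/4 = 91.25.
The points at distance exactly r from the centre are A_1, A_2, A_3 — 3 points.

3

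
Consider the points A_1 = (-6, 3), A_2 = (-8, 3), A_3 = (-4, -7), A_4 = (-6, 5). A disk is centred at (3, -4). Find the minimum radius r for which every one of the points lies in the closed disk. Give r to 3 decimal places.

The required radius is the distance from (3, -4) to the farthest point.
Squared distances: 130, 170, 58, 162.
Maximum is 170, attained at A_2.
r = √170 ≈ 13.038.

13.038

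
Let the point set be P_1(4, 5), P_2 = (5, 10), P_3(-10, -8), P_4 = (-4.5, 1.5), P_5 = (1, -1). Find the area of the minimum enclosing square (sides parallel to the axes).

324

The bounding box has width 15 and height 18.
An axis-aligned square enclosing the set must have side ≥ max(width, height).
So the minimum side is max(15, 18) = 18.
Area = 18² = 324.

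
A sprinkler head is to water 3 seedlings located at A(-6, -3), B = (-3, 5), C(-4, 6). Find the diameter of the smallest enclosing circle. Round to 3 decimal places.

Side lengths²: AB² = 73, AC² = 85, BC² = 2.
Since AC² = 85 ≥ 73 + 2 = 75, the angle opposite AC is not acute, so the smallest enclosing circle has AC as diameter.
Centre = midpoint of AC = (-5, 1.5), r² = 85/4 = 21.25.
Diameter = 2r = 2√(21.25) ≈ 9.220.

9.220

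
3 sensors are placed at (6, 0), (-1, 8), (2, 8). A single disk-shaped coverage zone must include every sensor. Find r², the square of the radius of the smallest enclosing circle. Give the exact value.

28.25

Call the three points A, B, C in the order given.
Side lengths²: AB² = 113, AC² = 80, BC² = 9.
Since AB² = 113 ≥ 80 + 9 = 89, the angle opposite AB is not acute, so the smallest enclosing circle has AB as diameter.
Centre = midpoint of AB = (2.5, 4), r² = 113/4 = 28.25.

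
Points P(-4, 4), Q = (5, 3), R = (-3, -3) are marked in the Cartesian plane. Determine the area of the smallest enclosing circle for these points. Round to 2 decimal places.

83.77

Side lengths²: PQ² = 82, PR² = 50, QR² = 100.
Since QR² = 100 < 82 + 50 = 132, the triangle is acute, so the smallest enclosing circle is the circumcircle.
Circumcentre = (7/31, 32/31), r² = 25625/961.
Area = π·r² = π·25625/961 ≈ 83.77.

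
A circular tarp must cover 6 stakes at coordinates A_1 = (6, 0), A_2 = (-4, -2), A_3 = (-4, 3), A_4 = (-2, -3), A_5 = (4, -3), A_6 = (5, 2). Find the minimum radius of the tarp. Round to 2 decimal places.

The minimum enclosing circle of a finite set is fixed by two of the points (as a diameter) or three (as a circumcircle).
The minimum enclosing circle is determined by three boundary points: A_1, A_2, A_3.
Their circumcentre is (0.7, 0.5) with r² = 28.34.
The farthest remaining point A_5 is at distance² 23.14 ≤ 28.34.
r = √(28.34) ≈ 5.32.

5.32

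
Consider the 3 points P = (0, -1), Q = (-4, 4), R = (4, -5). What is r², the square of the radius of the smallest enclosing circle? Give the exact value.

36.25

Side lengths²: PQ² = 41, PR² = 32, QR² = 145.
Since QR² = 145 ≥ 41 + 32 = 73, the angle opposite QR is not acute, so the smallest enclosing circle has QR as diameter.
Centre = midpoint of QR = (0, -0.5), r² = 145/4 = 36.25.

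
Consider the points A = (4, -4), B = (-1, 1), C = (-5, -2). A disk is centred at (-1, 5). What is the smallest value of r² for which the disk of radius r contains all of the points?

106

The required radius is the distance from (-1, 5) to the farthest point.
Squared distances: 106, 16, 65.
Maximum is 106, attained at A.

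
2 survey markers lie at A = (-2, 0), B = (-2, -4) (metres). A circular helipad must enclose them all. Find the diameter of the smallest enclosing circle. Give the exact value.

4

The smallest circle enclosing two points has them as diameter endpoints.
Centre = midpoint = (-2, -2); r² = |AB|²/4 = 16/4 = 4.
Diameter = 2r = 2√4 = 4.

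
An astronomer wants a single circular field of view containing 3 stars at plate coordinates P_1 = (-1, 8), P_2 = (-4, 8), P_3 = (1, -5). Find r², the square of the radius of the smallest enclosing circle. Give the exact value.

48.5

Side lengths²: P_1P_2² = 9, P_1P_3² = 173, P_2P_3² = 194.
Since P_2P_3² = 194 ≥ 173 + 9 = 182, the angle opposite P_2P_3 is not acute, so the smallest enclosing circle has P_2P_3 as diameter.
Centre = midpoint of P_2P_3 = (-1.5, 1.5), r² = 194/4 = 48.5.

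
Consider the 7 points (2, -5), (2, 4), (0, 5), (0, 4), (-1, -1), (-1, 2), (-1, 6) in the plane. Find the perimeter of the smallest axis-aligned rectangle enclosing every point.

28

Width = max x − min x = 2 − (-1) = 3.
Height = max y − min y = 6 − (-5) = 11.
Perimeter = 2(3 + 11) = 28.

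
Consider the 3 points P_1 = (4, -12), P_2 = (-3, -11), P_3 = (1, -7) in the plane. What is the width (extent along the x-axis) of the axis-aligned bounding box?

max x = 4, min x = -3, so width = 7.

7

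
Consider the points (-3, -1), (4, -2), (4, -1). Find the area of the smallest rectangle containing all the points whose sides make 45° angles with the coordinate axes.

In coordinates u = x + y, v = x − y the rectangle is axis-aligned; the map (x,y)→(u,v) scales areas by 2.
u-values: -4, 2, 3; range = 3 − (-4) = 7.
v-values: -2, 6, 5; range = 6 − (-2) = 8.
Area = (7 × 8) / 2 = 28.

28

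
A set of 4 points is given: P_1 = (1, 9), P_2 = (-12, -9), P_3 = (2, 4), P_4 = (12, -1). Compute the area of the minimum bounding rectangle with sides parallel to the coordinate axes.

x ranges over [-12, 12], width 24.
y ranges over [-9, 9], height 18.
Area = 24 × 18 = 432.

432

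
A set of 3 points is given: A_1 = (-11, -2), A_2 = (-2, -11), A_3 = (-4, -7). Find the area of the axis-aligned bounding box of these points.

81

x ranges over [-11, -2], width 9.
y ranges over [-11, -2], height 9.
Area = 9 × 9 = 81.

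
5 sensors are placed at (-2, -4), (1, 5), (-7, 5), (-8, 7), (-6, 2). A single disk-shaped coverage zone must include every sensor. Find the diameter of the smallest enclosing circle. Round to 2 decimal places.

The minimum enclosing circle is determined by three boundary points: (-2, -4), (1, 5), (-8, 7).
Their circumcentre is (-257/58, 105/58) with r² = 66725/1682.
The farthest remaining point (-7, 5) is at distance² 28213/1682 ≤ 66725/1682.
Diameter = 2r = 2√(66725/1682) ≈ 12.60.

12.60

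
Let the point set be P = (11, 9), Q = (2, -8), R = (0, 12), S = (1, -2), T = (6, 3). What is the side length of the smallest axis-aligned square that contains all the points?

20

The bounding box has width 11 and height 20.
An axis-aligned square enclosing the set must have side ≥ max(width, height).
So the minimum side is max(11, 20) = 20.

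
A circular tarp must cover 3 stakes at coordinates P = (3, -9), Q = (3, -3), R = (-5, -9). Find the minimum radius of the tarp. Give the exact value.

5

Side lengths²: PQ² = 36, PR² = 64, QR² = 100.
Since QR² = 100 ≥ 64 + 36 = 100, the angle opposite QR is not acute, so the smallest enclosing circle has QR as diameter.
Centre = midpoint of QR = (-1, -6), r² = 100/4 = 25.
r = √25 = 5.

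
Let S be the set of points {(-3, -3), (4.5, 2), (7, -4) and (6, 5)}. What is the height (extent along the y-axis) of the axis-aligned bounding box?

max y = 5, min y = -4, so height = 9.

9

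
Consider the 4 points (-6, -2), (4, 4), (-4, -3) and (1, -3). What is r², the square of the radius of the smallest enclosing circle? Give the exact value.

34

By Welzl's lemma the MEC is supported by two points (diametrically opposite) or three points (on a circumcircle).
The farthest pair is (-6, -2)–(4, 4) with squared distance 136. The circle on this segment as diameter has centre (-1, 1) and r² = 136/4 = 34.
Check (-4, -3): distance² to centre = 25 ≤ 34, so it lies inside.
All remaining points lie in this disk, and no smaller disk contains both endpoints, so this is the minimum enclosing circle.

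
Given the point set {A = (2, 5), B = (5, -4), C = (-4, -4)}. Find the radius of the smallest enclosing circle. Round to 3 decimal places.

5.701

Side lengths²: AB² = 90, AC² = 117, BC² = 81.
Since AC² = 117 < 90 + 81 = 171, the triangle is acute, so the smallest enclosing circle is the circumcircle.
Circumcentre = (0.5, -0.5), r² = 32.5.
r = √(32.5) ≈ 5.701.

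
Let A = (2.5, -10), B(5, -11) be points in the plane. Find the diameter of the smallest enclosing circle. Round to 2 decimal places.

2.69

The smallest circle enclosing two points has them as diameter endpoints.
Centre = midpoint = (3.75, -10.5); r² = |AB|²/4 = 7.25/4 = 1.8125.
Diameter = 2r = 2√(1.8125) ≈ 2.69.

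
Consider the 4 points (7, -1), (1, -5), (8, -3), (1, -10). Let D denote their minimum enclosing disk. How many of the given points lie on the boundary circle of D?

The minimum enclosing circle of a finite set is fixed by two of the points (as a diameter) or three (as a circumcircle).
The farthest pair is (7, -1)–(1, -10) with squared distance 117. The circle on this segment as diameter has centre (4, -5.5) and r² = 117/4 = 29.25.
Check (1, -5): distance² to centre = 9.25 ≤ 29.25, so it lies inside.
All remaining points lie in this disk, and no smaller disk contains both endpoints, so this is the minimum enclosing circle.
The points at distance exactly r from the centre are (7, -1), (1, -10) — 2 points.

2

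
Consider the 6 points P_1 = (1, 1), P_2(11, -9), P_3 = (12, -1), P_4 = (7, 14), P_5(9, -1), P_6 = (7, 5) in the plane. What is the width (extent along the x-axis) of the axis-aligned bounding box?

11

max x = 12, min x = 1, so width = 11.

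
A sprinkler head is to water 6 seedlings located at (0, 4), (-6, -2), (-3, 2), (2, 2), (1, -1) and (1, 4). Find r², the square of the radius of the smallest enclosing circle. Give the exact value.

By Welzl's lemma the MEC is supported by two points (diametrically opposite) or three points (on a circumcircle).
The farthest pair is (-6, -2)–(1, 4) with squared distance 85. The circle on this segment as diameter has centre (-2.5, 1) and r² = 85/4 = 21.25.
Check (0, 4): distance² to centre = 15.25 ≤ 21.25, so it lies inside.
All remaining points lie in this disk, and no smaller disk contains both endpoints, so this is the minimum enclosing circle.

21.25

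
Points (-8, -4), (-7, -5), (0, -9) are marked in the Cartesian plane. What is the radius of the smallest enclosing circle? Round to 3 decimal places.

4.717

Call the three points A, B, C in the order given.
Side lengths²: AB² = 2, AC² = 89, BC² = 65.
Since AC² = 89 ≥ 65 + 2 = 67, the angle opposite AC is not acute, so the smallest enclosing circle has AC as diameter.
Centre = midpoint of AC = (-4, -6.5), r² = 89/4 = 22.25.
r = √(22.25) ≈ 4.717.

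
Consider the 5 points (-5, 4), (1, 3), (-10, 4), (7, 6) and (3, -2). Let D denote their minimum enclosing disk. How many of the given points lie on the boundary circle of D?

By Welzl's lemma the MEC is supported by two points (diametrically opposite) or three points (on a circumcircle).
The farthest pair is (-10, 4)–(7, 6) with squared distance 293. The circle on this segment as diameter has centre (-1.5, 5) and r² = 293/4 = 73.25.
Check (-5, 4): distance² to centre = 13.25 ≤ 73.25, so it lies inside.
All remaining points lie in this disk, and no smaller disk contains both endpoints, so this is the minimum enclosing circle.
The points at distance exactly r from the centre are (-10, 4), (7, 6) — 2 points.

2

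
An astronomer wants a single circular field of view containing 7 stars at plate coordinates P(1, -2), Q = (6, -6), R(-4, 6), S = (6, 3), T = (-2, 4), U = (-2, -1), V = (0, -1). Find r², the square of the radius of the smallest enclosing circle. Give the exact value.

By Welzl's lemma the MEC is supported by two points (diametrically opposite) or three points (on a circumcircle).
The farthest pair is Q–R with squared distance 244. The circle on this segment as diameter has centre (1, 0) and r² = 244/4 = 61.
Check P: distance² to centre = 4 ≤ 61, so it lies inside.
All remaining points lie in this disk, and no smaller disk contains both endpoints, so this is the minimum enclosing circle.

61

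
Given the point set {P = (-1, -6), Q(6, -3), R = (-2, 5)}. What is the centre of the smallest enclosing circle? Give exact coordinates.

(0.7, -0.3)

Side lengths²: PQ² = 58, PR² = 122, QR² = 128.
Since QR² = 128 < 122 + 58 = 180, the triangle is acute, so the smallest enclosing circle is the circumcircle.
Circumcentre = (0.7, -0.3), r² = 35.38.
Centre = (0.7, -0.3).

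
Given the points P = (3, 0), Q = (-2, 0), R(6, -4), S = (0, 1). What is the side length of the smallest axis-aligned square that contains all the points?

The bounding box has width 8 and height 5.
An axis-aligned square enclosing the set must have side ≥ max(width, height).
So the minimum side is max(8, 5) = 8.

8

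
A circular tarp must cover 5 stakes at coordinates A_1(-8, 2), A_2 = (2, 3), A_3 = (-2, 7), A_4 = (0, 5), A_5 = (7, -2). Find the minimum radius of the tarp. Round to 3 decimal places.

A smallest enclosing disk is always determined by at most three of the input points on its boundary.
The farthest pair is A_1–A_5 with squared distance 241. The circle on this segment as diameter has centre (-0.5, 0) and r² = 241/4 = 60.25.
Check A_2: distance² to centre = 15.25 ≤ 60.25, so it lies inside.
All remaining points lie in this disk, and no smaller disk contains both endpoints, so this is the minimum enclosing circle.
r = √(60.25) ≈ 7.762.

7.762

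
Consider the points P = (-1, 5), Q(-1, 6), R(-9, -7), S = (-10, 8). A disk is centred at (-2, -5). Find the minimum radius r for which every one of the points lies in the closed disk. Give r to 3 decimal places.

The required radius is the distance from (-2, -5) to the farthest point.
Squared distances: 101, 122, 53, 233.
Maximum is 233, attained at S.
r = √233 ≈ 15.264.

15.264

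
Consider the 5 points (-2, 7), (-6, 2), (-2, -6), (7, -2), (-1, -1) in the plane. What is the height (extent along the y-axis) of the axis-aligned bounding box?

13

max y = 7, min y = -6, so height = 13.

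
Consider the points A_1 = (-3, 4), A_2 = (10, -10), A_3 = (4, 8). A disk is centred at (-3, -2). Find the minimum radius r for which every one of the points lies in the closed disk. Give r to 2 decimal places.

The required radius is the distance from (-3, -2) to the farthest point.
Squared distances: 36, 233, 149.
Maximum is 233, attained at A_2.
r = √233 ≈ 15.26.

15.26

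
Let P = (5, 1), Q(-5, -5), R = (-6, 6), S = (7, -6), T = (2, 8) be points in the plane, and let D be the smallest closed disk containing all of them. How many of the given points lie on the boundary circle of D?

2

The farthest pair is R–S with squared distance 313. The circle on this segment as diameter has centre (0.5, 0) and r² = 313/4 = 78.25.
Check P: distance² to centre = 21.25 ≤ 78.25, so it lies inside.
All remaining points lie in this disk, and no smaller disk contains both endpoints, so this is the minimum enclosing circle.
The points at distance exactly r from the centre are R, S — 2 points.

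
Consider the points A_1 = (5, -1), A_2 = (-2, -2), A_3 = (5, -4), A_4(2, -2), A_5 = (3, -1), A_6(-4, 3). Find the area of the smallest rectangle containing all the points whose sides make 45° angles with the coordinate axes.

In coordinates u = x + y, v = x − y the rectangle is axis-aligned; the map (x,y)→(u,v) scales areas by 2.
u-values: 4, -4, 1, 0, 2, -1; range = 4 − (-4) = 8.
v-values: 6, 0, 9, 4, 4, -7; range = 9 − (-7) = 16.
Area = (8 × 16) / 2 = 64.

64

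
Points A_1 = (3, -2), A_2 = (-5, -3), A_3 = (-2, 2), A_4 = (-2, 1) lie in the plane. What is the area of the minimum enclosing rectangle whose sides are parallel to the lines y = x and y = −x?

In coordinates u = x + y, v = x − y the rectangle is axis-aligned; the map (x,y)→(u,v) scales areas by 2.
u-values: 1, -8, 0, -1; range = 1 − (-8) = 9.
v-values: 5, -2, -4, -3; range = 5 − (-4) = 9.
Area = (9 × 9) / 2 = 40.5.

40.5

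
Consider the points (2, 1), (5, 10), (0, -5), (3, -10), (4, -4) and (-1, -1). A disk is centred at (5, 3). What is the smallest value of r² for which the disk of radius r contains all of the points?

The required radius is the distance from (5, 3) to the farthest point.
Squared distances: 13, 49, 89, 173, 50, 52.
Maximum is 173, attained at (3, -10).

173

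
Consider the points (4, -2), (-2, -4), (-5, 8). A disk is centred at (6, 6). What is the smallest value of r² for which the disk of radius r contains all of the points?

The required radius is the distance from (6, 6) to the farthest point.
Squared distances: 68, 164, 125.
Maximum is 164, attained at (-2, -4).

164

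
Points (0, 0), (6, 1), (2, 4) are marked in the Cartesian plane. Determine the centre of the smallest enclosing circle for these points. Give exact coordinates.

(32/11, 23/22)

Call the three points A, B, C in the order given.
Side lengths²: AB² = 37, AC² = 20, BC² = 25.
Since AB² = 37 < 25 + 20 = 45, the triangle is acute, so the smallest enclosing circle is the circumcircle.
Circumcentre = (32/11, 23/22), r² = 4625/484.
Centre = (32/11, 23/22).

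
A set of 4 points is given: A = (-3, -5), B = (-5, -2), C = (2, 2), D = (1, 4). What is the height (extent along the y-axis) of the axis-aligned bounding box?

max y = 4, min y = -5, so height = 9.

9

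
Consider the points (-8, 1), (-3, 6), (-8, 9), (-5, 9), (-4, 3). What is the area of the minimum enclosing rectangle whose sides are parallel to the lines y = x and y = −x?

In coordinates u = x + y, v = x − y the rectangle is axis-aligned; the map (x,y)→(u,v) scales areas by 2.
u-values: -7, 3, 1, 4, -1; range = 4 − (-7) = 11.
v-values: -9, -9, -17, -14, -7; range = -7 − (-17) = 10.
Area = (11 × 10) / 2 = 55.

55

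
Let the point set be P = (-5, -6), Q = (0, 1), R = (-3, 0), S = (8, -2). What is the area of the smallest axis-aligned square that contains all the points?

169

The bounding box has width 13 and height 7.
An axis-aligned square enclosing the set must have side ≥ max(width, height).
So the minimum side is max(13, 7) = 13.
Area = 13² = 169.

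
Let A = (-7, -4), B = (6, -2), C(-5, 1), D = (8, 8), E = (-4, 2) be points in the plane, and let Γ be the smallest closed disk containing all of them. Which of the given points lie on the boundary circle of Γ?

A smallest enclosing disk is always determined by at most three of the input points on its boundary.
The farthest pair is A–D with squared distance 369. The circle on this segment as diameter has centre (0.5, 2) and r² = 369/4 = 92.25.
Check B: distance² to centre = 46.25 ≤ 92.25, so it lies inside.
All remaining points lie in this disk, and no smaller disk contains both endpoints, so this is the minimum enclosing circle.
The points at distance exactly r from the centre are A, D — 2 points.

A, D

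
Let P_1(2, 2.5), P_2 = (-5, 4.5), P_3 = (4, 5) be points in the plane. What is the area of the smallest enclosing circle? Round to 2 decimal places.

63.81

Side lengths²: P_1P_2² = 53, P_1P_3² = 10.25, P_2P_3² = 81.25.
Since P_2P_3² = 81.25 ≥ 53 + 10.25 = 63.25, the angle opposite P_2P_3 is not acute, so the smallest enclosing circle has P_2P_3 as diameter.
Centre = midpoint of P_2P_3 = (-0.5, 4.75), r² = 81.25/4 = 20.3125.
Area = π·r² = π·20.3125 ≈ 63.81.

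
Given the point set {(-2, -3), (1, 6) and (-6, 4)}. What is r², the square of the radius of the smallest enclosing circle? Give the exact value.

Call the three points A, B, C in the order given.
Side lengths²: AB² = 90, AC² = 65, BC² = 53.
Since AB² = 90 < 65 + 53 = 118, the triangle is acute, so the smallest enclosing circle is the circumcircle.
Circumcentre = (-61/38, 71/38), r² = 17225/722.

17225/722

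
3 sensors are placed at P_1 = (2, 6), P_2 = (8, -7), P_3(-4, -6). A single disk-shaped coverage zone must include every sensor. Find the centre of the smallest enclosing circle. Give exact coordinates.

Side lengths²: P_1P_2² = 205, P_1P_3² = 180, P_2P_3² = 145.
Since P_1P_2² = 205 < 180 + 145 = 325, the triangle is acute, so the smallest enclosing circle is the circumcircle.
Circumcentre = (2.4, -1.7), r² = 59.45.
Centre = (2.4, -1.7).

(2.4, -1.7)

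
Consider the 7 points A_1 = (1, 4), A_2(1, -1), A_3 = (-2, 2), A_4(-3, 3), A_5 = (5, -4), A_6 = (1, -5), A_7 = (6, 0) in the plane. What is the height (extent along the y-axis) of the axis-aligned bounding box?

max y = 4, min y = -5, so height = 9.

9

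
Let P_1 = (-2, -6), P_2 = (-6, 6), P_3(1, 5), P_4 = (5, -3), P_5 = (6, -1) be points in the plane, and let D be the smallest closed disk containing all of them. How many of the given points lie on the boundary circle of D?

3

The minimum enclosing circle is determined by three boundary points: P_1, P_2, P_5.
Their circumcentre is (-49/58, 61/58) with r² = 85885/1682.
The farthest remaining point P_4 is at distance² 85073/1682 ≤ 85885/1682.
The points at distance exactly r from the centre are P_1, P_2, P_5 — 3 points.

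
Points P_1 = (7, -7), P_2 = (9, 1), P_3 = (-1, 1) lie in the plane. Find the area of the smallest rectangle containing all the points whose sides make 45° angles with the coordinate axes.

80

In coordinates u = x + y, v = x − y the rectangle is axis-aligned; the map (x,y)→(u,v) scales areas by 2.
u-values: 0, 10, 0; range = 10 − 0 = 10.
v-values: 14, 8, -2; range = 14 − (-2) = 16.
Area = (10 × 16) / 2 = 80.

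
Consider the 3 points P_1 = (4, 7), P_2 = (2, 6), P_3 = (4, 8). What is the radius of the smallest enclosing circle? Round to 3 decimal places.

1.414

Side lengths²: P_1P_2² = 5, P_1P_3² = 1, P_2P_3² = 8.
Since P_2P_3² = 8 ≥ 5 + 1 = 6, the angle opposite P_2P_3 is not acute, so the smallest enclosing circle has P_2P_3 as diameter.
Centre = midpoint of P_2P_3 = (3, 7), r² = 8/4 = 2.
r = √2 ≈ 1.414.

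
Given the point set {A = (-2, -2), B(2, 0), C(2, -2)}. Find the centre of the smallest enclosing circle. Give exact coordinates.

Side lengths²: AB² = 20, AC² = 16, BC² = 4.
Since AB² = 20 ≥ 16 + 4 = 20, the angle opposite AB is not acute, so the smallest enclosing circle has AB as diameter.
Centre = midpoint of AB = (0, -1), r² = 20/4 = 5.
Centre = (0, -1).

(0, -1)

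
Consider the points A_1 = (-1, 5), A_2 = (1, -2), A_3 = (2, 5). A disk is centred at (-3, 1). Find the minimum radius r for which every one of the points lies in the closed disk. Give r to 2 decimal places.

6.40

The required radius is the distance from (-3, 1) to the farthest point.
Squared distances: 20, 25, 41.
Maximum is 41, attained at A_3.
r = √41 ≈ 6.40.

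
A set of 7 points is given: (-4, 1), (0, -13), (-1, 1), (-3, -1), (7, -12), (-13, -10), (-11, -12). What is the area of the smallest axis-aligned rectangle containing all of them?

280

x ranges over [-13, 7], width 20.
y ranges over [-13, 1], height 14.
Area = 20 × 14 = 280.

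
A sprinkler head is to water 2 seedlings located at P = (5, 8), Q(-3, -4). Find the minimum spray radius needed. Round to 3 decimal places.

7.211

The smallest circle enclosing two points has them as diameter endpoints.
Centre = midpoint = (1, 2); r² = |PQ|²/4 = 208/4 = 52.
r = √52 ≈ 7.211.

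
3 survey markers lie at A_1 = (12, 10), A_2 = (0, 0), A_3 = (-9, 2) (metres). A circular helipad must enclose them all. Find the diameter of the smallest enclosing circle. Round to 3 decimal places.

Side lengths²: A_1A_2² = 244, A_1A_3² = 505, A_2A_3² = 85.
Since A_1A_3² = 505 ≥ 244 + 85 = 329, the angle opposite A_1A_3 is not acute, so the smallest enclosing circle has A_1A_3 as diameter.
Centre = midpoint of A_1A_3 = (1.5, 6), r² = 505/4 = 126.25.
Diameter = 2r = 2√(126.25) ≈ 22.472.

22.472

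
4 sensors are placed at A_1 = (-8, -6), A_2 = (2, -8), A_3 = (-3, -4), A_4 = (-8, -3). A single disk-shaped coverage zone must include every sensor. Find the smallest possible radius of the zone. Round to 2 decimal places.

5.59

The farthest pair is A_2–A_4 with squared distance 125. The circle on this segment as diameter has centre (-3, -5.5) and r² = 125/4 = 31.25.
Check A_1: distance² to centre = 25.25 ≤ 31.25, so it lies inside.
All remaining points lie in this disk, and no smaller disk contains both endpoints, so this is the minimum enclosing circle.
r = √(31.25) ≈ 5.59.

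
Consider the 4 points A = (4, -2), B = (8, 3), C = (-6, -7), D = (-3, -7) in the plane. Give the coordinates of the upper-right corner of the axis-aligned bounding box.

x-range [-6, 8], y-range [-7, 3].
The upper-right corner is (8, 3).

(8, 3)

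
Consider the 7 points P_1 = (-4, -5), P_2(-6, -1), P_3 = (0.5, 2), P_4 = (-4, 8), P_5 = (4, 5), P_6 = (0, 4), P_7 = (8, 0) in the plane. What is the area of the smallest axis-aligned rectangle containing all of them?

182

x ranges over [-6, 8], width 14.
y ranges over [-5, 8], height 13.
Area = 14 × 13 = 182.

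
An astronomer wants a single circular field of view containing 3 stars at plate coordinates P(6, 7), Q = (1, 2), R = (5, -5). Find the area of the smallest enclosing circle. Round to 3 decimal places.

113.883

Side lengths²: PQ² = 50, PR² = 145, QR² = 65.
Since PR² = 145 ≥ 65 + 50 = 115, the angle opposite PR is not acute, so the smallest enclosing circle has PR as diameter.
Centre = midpoint of PR = (5.5, 1), r² = 145/4 = 36.25.
Area = π·r² = π·36.25 ≈ 113.883.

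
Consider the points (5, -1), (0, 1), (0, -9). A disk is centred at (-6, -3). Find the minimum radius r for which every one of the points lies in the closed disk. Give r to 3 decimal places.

The required radius is the distance from (-6, -3) to the farthest point.
Squared distances: 125, 52, 72.
Maximum is 125, attained at (5, -1).
r = √125 ≈ 11.180.

11.180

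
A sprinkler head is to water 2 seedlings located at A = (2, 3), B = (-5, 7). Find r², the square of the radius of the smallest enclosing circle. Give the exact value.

16.25

The smallest circle enclosing two points has them as diameter endpoints.
Centre = midpoint = (-1.5, 5); r² = |AB|²/4 = 65/4 = 16.25.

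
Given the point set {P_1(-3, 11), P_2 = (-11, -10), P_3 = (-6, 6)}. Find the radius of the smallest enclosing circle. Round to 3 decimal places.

Side lengths²: P_1P_2² = 505, P_1P_3² = 34, P_2P_3² = 281.
Since P_1P_2² = 505 ≥ 281 + 34 = 315, the angle opposite P_1P_2 is not acute, so the smallest enclosing circle has P_1P_2 as diameter.
Centre = midpoint of P_1P_2 = (-7, 0.5), r² = 505/4 = 126.25.
r = √(126.25) ≈ 11.236.

11.236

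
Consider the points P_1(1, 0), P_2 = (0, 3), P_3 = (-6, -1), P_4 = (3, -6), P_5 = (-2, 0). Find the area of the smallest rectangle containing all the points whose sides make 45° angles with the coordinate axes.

In coordinates u = x + y, v = x − y the rectangle is axis-aligned; the map (x,y)→(u,v) scales areas by 2.
u-values: 1, 3, -7, -3, -2; range = 3 − (-7) = 10.
v-values: 1, -3, -5, 9, -2; range = 9 − (-5) = 14.
Area = (10 × 14) / 2 = 70.

70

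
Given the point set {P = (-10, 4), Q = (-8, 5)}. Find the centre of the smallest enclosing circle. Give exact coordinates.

The smallest circle enclosing two points has them as diameter endpoints.
Centre = midpoint = (-9, 4.5); r² = |PQ|²/4 = 5/4 = 1.25.
Centre = (-9, 4.5).

(-9, 4.5)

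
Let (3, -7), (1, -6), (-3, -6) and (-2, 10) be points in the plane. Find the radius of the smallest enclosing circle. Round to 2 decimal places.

8.86

The minimum enclosing circle of a finite set is fixed by two of the points (as a diameter) or three (as a circumcircle).
The farthest pair is (3, -7)–(-2, 10) with squared distance 314. The circle on this segment as diameter has centre (0.5, 1.5) and r² = 314/4 = 78.5.
Check (1, -6): distance² to centre = 56.5 ≤ 78.5, so it lies inside.
All remaining points lie in this disk, and no smaller disk contains both endpoints, so this is the minimum enclosing circle.
r = √(78.5) ≈ 8.86.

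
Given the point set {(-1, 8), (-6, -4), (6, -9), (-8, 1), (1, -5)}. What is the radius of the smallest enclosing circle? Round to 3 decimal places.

By Welzl's lemma the MEC is supported by two points (diametrically opposite) or three points (on a circumcircle).
The minimum enclosing circle is determined by three boundary points: (-1, 8), (6, -9), (-8, 1).
Their circumcentre is (13/12, -13/12) with r² = 6253/72.
The farthest remaining point (-6, -4) is at distance² 4225/72 ≤ 6253/72.
r = √(6253/72) ≈ 9.319.

9.319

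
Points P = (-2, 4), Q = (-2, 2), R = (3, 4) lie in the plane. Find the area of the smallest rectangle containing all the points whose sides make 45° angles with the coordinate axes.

In coordinates u = x + y, v = x − y the rectangle is axis-aligned; the map (x,y)→(u,v) scales areas by 2.
u-values: 2, 0, 7; range = 7 − 0 = 7.
v-values: -6, -4, -1; range = -1 − (-6) = 5.
Area = (7 × 5) / 2 = 17.5.

17.5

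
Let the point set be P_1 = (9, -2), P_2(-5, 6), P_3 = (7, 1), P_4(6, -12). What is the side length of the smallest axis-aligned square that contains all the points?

The bounding box has width 14 and height 18.
An axis-aligned square enclosing the set must have side ≥ max(width, height).
So the minimum side is max(14, 18) = 18.

18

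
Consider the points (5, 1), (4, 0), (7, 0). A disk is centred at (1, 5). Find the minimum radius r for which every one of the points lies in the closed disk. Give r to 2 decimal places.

The required radius is the distance from (1, 5) to the farthest point.
Squared distances: 32, 34, 61.
Maximum is 61, attained at (7, 0).
r = √61 ≈ 7.81.

7.81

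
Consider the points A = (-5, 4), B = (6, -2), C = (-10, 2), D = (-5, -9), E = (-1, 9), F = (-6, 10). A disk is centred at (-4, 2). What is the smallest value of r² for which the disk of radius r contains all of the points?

The required radius is the distance from (-4, 2) to the farthest point.
Squared distances: 5, 116, 36, 122, 58, 68.
Maximum is 122, attained at D.

122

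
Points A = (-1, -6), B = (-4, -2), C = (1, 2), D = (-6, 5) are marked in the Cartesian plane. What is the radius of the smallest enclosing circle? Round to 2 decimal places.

6.04

The minimum enclosing circle of a finite set is fixed by two of the points (as a diameter) or three (as a circumcircle).
The farthest pair is A–D with squared distance 146. The circle on this segment as diameter has centre (-3.5, -0.5) and r² = 146/4 = 36.5.
Check B: distance² to centre = 2.5 ≤ 36.5, so it lies inside.
All remaining points lie in this disk, and no smaller disk contains both endpoints, so this is the minimum enclosing circle.
r = √(36.5) ≈ 6.04.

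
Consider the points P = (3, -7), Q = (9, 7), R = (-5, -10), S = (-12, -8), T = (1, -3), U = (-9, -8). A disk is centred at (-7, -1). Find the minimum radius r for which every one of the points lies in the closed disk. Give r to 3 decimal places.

17.889

The required radius is the distance from (-7, -1) to the farthest point.
Squared distances: 136, 320, 85, 74, 68, 53.
Maximum is 320, attained at Q.
r = √320 ≈ 17.889.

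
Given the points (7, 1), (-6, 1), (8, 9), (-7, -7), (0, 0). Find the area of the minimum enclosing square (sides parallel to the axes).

The bounding box has width 15 and height 16.
An axis-aligned square enclosing the set must have side ≥ max(width, height).
So the minimum side is max(15, 16) = 16.
Area = 16² = 256.

256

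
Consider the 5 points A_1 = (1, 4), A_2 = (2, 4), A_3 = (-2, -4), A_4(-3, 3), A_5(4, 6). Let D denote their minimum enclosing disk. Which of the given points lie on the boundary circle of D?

A_3, A_5

The farthest pair is A_3–A_5 with squared distance 136. The circle on this segment as diameter has centre (1, 1) and r² = 136/4 = 34.
Check A_1: distance² to centre = 9 ≤ 34, so it lies inside.
All remaining points lie in this disk, and no smaller disk contains both endpoints, so this is the minimum enclosing circle.
The points at distance exactly r from the centre are A_3, A_5 — 2 points.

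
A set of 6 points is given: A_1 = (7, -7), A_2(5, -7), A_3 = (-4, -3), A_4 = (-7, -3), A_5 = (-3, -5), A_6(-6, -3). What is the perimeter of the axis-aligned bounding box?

36

Width = max x − min x = 7 − (-7) = 14.
Height = max y − min y = -3 − (-7) = 4.
Perimeter = 2(14 + 4) = 36.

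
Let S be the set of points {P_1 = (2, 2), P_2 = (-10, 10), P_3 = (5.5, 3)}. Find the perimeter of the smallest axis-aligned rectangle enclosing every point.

Width = max x − min x = 5.5 − (-10) = 15.5.
Height = max y − min y = 10 − 2 = 8.
Perimeter = 2(15.5 + 8) = 47.

47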